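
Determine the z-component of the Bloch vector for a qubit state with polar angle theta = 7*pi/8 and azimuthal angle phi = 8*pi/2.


theta = 2.7489, phi = 12.5664
r_z = cos(theta) = -0.9239

-0.9239


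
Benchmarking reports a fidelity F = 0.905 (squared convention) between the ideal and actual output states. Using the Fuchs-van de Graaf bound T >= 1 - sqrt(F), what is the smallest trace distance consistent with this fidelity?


Fuchs-van de Graaf (squared-fidelity convention): 1 - sqrt(F) <= T <= sqrt(1 - F).
Lower bound: T >= 1 - sqrt(F)
sqrt(F) = sqrt(0.905) = 0.9513
T >= 1 - 0.9513
T >= 0.0487

0.0487


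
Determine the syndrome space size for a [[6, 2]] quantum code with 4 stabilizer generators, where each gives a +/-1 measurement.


Each stabilizer generator gives a binary (+1 or -1) measurement outcome.
With 4 independent generators:
Total syndromes = 2^4
= 16

16


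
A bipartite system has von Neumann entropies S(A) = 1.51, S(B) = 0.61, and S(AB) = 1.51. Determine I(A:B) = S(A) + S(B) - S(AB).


I(A:B) = S(A) + S(B) - S(AB)
= 1.51 + 0.61 - 1.51
= 0.6100

0.6100


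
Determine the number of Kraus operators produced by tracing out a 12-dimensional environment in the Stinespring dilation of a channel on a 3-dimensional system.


Tracing out the environment in an orthonormal basis {|i>_E} gives Kraus operators K_i = <i|_E U |0>_E.
Number of Kraus operators = dim(H_env) = d_env
= 12

12


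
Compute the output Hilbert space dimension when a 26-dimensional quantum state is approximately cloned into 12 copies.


Output space = H^(tensor 12) where dim(H) = 26
dim = 26^12
= 676 (after 2 factors)
= 17576 (after 3 factors)
= 456976 (after 4 factors)
= 11881376 (after 5 factors)
= 308915776 (after 6 factors)
= 8031810176 (after 7 factors)
= 208827064576 (after 8 factors)
= 5429503678976 (after 9 factors)
= 141167095653376 (after 10 factors)
= 3670344486987776 (after 11 factors)
= 95428956661682176 (after 12 factors)
= 95428956661682176

95428956661682176


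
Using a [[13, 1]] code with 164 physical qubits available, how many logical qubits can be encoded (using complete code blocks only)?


Each code block uses 13 physical qubits for 1 logical qubit(s).
Number of complete blocks = floor(164 / 13) = 12
Logical qubits = 12 * 1
= 12

12


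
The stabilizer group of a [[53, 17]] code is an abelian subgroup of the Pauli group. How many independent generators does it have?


For an [[n,k]] stabilizer code:
Number of stabilizer generators = n - k
= 53 - 17
= 36

36


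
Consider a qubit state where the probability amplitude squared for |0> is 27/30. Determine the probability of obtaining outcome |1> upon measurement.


|alpha|^2 = 27/30 = 0.9000
|beta|^2 = 1 - 27/30 = 3/30 = 0.1000
P(|1>) = |beta|^2 = 0.1000

0.1000


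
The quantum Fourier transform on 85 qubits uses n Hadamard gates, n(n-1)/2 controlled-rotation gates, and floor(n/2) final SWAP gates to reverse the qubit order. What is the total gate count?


Hadamard gates: 85
Controlled rotations: n*(n-1)/2 = 85*84/2 = 3570
SWAP gates: floor(n/2) = floor(85/2) = 42
Total = 85 + 3570 + 42
= 3697

3697


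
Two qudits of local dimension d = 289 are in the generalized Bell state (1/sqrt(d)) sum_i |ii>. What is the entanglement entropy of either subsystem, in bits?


For a maximally entangled state in d x d:
S = log2(d) = log2(289)
= 8.1749

8.1749


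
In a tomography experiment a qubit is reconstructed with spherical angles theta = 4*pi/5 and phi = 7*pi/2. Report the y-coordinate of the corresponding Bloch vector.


theta = 2.5133, phi = 10.9956
r_y = sin(theta)*sin(phi) = 0.5878 * -1.0000
r_y = -0.5878

-0.5878


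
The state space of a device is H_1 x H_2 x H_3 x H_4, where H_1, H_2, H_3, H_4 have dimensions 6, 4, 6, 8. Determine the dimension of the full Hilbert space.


dim(H_1 x H_2 x H_3 x H_4) = 6 * 4 * 6 * 8
= 24 * 6 * 8
= 144 * 8
= 1152

1152


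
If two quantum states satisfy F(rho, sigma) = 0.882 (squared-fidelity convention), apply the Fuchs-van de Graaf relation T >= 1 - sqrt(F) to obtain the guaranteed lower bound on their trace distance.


Fuchs-van de Graaf (squared-fidelity convention): 1 - sqrt(F) <= T <= sqrt(1 - F).
Lower bound: T >= 1 - sqrt(F)
sqrt(F) = sqrt(0.882) = 0.9391
T >= 1 - 0.9391
T >= 0.0609

0.0609


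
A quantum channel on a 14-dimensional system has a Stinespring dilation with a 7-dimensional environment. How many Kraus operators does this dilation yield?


Tracing out the environment in an orthonormal basis {|i>_E} gives Kraus operators K_i = <i|_E U |0>_E.
Number of Kraus operators = dim(H_env) = d_env
= 7

7


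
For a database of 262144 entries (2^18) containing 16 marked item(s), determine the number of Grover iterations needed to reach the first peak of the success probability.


After j Grover iterations the success probability is P(j) = sin^2((2j+1)*theta), where sin(theta) = sqrt(k/N).
N = 2^18 = 262144, k = 16
sin(theta) = sqrt(k/N) = 0.0078125
theta = arcsin(sqrt(k/N)) = 0.007812579475 rad
P(j) reaches its first maximum when (2j+1)*theta is as close as possible to pi/2, i.e. j = round(pi/(4*theta) - 1/2).
pi/(4*theta) - 1/2 = 100.0299
(For comparison, the common estimate pi/4 * sqrt(N/k) = 100.5310; the exact maximiser is used here.)
Optimal iterations = 100

100


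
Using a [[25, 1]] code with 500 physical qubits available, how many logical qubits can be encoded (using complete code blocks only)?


Each code block uses 25 physical qubits for 1 logical qubit(s).
Number of complete blocks = floor(500 / 25) = 20
Logical qubits = 20 * 1
= 20

20


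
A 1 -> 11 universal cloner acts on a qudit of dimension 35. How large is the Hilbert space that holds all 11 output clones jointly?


Output space = H^(tensor 11) where dim(H) = 35
dim = 35^11
= 1225 (after 2 factors)
= 42875 (after 3 factors)
= 1500625 (after 4 factors)
= 52521875 (after 5 factors)
= 1838265625 (after 6 factors)
= 64339296875 (after 7 factors)
= 2251875390625 (after 8 factors)
= 78815638671875 (after 9 factors)
= 2758547353515625 (after 10 factors)
= 96549157373046875 (after 11 factors)
= 96549157373046875

96549157373046875


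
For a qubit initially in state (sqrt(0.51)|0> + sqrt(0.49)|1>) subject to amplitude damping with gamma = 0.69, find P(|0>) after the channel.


For amplitude damping with parameter gamma on state sqrt(a)|0> + sqrt(b)|1>:
alpha^2 = 0.51, beta^2 = 0.49
P(|0>) = alpha^2 + gamma * beta^2
= 0.51 + 0.69 * 0.49
= 0.51 + 0.3381
= 0.8481

0.8481


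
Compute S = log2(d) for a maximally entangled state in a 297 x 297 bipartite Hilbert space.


For a maximally entangled state in d x d:
S = log2(d) = log2(297)
= 8.2143

8.2143


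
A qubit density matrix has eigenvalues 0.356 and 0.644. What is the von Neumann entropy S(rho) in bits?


S = -p*log2(p) - (1-p)*log2(1-p)
p = 0.3560, 1-p = 0.6440
= -0.3560 * log2(0.3560) - 0.6440 * log2(0.6440)
= -(-0.5305) - (-0.4089)
= 0.9393

0.9393


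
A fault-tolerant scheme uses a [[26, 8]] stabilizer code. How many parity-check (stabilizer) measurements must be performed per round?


For an [[n,k]] stabilizer code:
Number of stabilizer generators = n - k
= 26 - 8
= 18

18


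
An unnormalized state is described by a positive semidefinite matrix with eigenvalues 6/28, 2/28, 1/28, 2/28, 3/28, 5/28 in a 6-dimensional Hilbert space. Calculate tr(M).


tr(M) = sum of eigenvalues
= 6/28 + 2/28 + 1/28 + 2/28 + 3/28 + 5/28
= 19/28
= 0.6786

0.6786


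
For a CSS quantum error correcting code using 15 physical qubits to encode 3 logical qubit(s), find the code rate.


Code rate R = k/n
= 3/15
= 0.2000

0.2000


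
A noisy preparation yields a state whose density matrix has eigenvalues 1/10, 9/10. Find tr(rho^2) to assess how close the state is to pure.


tr(rho^2) = sum of eigenvalues squared
= (1/10)^2 + (9/10)^2
= (1 + 81) / 100
= 82/100
= 0.8200

0.8200


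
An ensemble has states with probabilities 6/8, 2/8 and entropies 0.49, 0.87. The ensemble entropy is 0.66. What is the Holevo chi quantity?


chi = S(rho) - sum_i p_i * S(rho_i)
Weighted entropy = 6/8 * 0.49 + 2/8 * 0.87
= 0.5850
chi = 0.66 - 0.5850
= 0.0750

0.0750


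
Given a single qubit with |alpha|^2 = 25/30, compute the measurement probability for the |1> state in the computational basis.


|alpha|^2 = 25/30 = 0.8333
|beta|^2 = 1 - 25/30 = 5/30 = 0.1667
P(|1>) = |beta|^2 = 0.1667

0.1667


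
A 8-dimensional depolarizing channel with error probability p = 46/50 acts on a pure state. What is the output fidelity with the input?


F = (1-p) + p/d
= (1 - 0.9200) + 0.9200/8
= 0.0800 + 0.1150
= 0.1950

0.1950


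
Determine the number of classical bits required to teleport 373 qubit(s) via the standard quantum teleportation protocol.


Quantum teleportation requires 2 classical bits per qubit teleported.
373 qubit(s) -> 2 * 373 = 746 classical bits

746


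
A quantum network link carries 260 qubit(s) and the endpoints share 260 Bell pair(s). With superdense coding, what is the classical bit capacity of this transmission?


Superdense coding allows 2 classical bits per shared entangled pair.
260 pair(s) -> 2 * 260 = 520 classical bits

520


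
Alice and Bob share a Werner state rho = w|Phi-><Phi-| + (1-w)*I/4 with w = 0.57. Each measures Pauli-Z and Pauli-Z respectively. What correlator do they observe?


|Phi-> = (|00> - |11>)/sqrt(2)
For the pure Bell state, <Z_A Z_B> = +1 (Bell-state Pauli correlator).
The maximally-mixed part I/4 has tr(I/4 * P tensor P) = 0 for any traceless Pauli P.
So <Z_A Z_B>_rho = w * (+1) + (1 - w) * 0
= 0.57 * (+1)
= 0.5700

0.5700


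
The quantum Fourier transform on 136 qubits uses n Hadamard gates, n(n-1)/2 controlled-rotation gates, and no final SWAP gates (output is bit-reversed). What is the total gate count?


Hadamard gates: 136
Controlled rotations: n*(n-1)/2 = 136*135/2 = 9180
SWAP gates: 0 (omitted)
Total = 136 + 9180
= 9316

9316


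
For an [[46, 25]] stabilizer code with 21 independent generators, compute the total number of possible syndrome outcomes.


Each stabilizer generator gives a binary (+1 or -1) measurement outcome.
With 21 independent generators:
Total syndromes = 2^21
= 2097152

2097152


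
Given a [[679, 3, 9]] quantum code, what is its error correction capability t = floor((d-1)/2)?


Code parameters: [[679, 3, 9]], distance d = 9.
Number of correctable errors = floor((d-1)/2)
= floor((9 - 1)/2)
= floor(8/2)
= 4

4


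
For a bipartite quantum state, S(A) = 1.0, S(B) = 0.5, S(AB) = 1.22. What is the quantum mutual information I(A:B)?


I(A:B) = S(A) + S(B) - S(AB)
= 1.0 + 0.5 - 1.22
= 0.2800

0.2800


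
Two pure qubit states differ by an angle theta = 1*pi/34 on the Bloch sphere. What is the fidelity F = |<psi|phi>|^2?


For states separated by angle theta on Bloch sphere:
F = cos^2(theta/2)
theta = 1*pi/34 = 0.0924
theta/2 = 0.0462
cos(theta/2) = 0.9989
F = 0.9979

0.9979


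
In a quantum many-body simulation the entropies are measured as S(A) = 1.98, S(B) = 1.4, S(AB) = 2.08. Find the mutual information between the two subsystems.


I(A:B) = S(A) + S(B) - S(AB)
= 1.98 + 1.4 - 2.08
= 1.3000

1.3000


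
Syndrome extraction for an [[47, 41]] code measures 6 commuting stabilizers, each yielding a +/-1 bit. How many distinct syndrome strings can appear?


Each stabilizer generator gives a binary (+1 or -1) measurement outcome.
With 6 independent generators:
Total syndromes = 2^6
= 64

64


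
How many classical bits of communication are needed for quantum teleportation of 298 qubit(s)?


Quantum teleportation requires 2 classical bits per qubit teleported.
298 qubit(s) -> 2 * 298 = 596 classical bits

596


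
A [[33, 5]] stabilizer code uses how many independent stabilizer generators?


For an [[n,k]] stabilizer code:
Number of stabilizer generators = n - k
= 33 - 5
= 28

28


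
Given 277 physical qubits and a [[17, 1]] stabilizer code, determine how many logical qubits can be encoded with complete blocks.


Each code block uses 17 physical qubits for 1 logical qubit(s).
Number of complete blocks = floor(277 / 17) = 16
Logical qubits = 16 * 1
= 16

16


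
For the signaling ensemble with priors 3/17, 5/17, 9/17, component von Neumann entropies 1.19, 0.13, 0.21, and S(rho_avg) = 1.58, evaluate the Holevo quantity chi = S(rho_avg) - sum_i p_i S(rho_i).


chi = S(rho) - sum_i p_i * S(rho_i)
Weighted entropy = 3/17 * 1.19 + 5/17 * 0.13 + 9/17 * 0.21
= 0.3594
chi = 1.58 - 0.3594
= 1.2206

1.2206


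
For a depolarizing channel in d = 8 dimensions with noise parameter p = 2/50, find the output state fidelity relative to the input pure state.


F = (1-p) + p/d
= (1 - 0.0400) + 0.0400/8
= 0.9600 + 0.0050
= 0.9650

0.9650


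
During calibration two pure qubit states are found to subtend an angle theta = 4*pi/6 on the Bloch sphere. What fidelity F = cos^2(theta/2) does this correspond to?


For states separated by angle theta on Bloch sphere:
F = cos^2(theta/2)
theta = 4*pi/6 = 2.0944
theta/2 = 1.0472
cos(theta/2) = 0.5000
F = 0.2500

0.2500


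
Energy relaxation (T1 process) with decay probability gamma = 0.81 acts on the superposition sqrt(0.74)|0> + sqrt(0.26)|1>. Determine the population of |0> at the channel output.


For amplitude damping with parameter gamma on state sqrt(a)|0> + sqrt(b)|1>:
alpha^2 = 0.74, beta^2 = 0.26
P(|0>) = alpha^2 + gamma * beta^2
= 0.74 + 0.81 * 0.26
= 0.74 + 0.2106
= 0.9506

0.9506


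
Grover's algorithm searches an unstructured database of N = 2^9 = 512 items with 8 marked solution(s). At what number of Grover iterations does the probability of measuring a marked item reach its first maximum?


After j Grover iterations the success probability is P(j) = sin^2((2j+1)*theta), where sin(theta) = sqrt(k/N).
N = 2^9 = 512, k = 8
sin(theta) = sqrt(k/N) = 0.125
theta = arcsin(sqrt(k/N)) = 0.1253278312 rad
P(j) reaches its first maximum when (2j+1)*theta is as close as possible to pi/2, i.e. j = round(pi/(4*theta) - 1/2).
pi/(4*theta) - 1/2 = 5.7667
(For comparison, the common estimate pi/4 * sqrt(N/k) = 6.2832; the exact maximiser is used here.)
Optimal iterations = 6

6


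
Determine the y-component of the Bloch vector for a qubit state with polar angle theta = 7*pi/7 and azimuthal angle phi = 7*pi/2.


theta = 3.1416, phi = 10.9956
r_y = sin(theta)*sin(phi) = 0.0000 * -1.0000
r_y = 0.0000

0.0000


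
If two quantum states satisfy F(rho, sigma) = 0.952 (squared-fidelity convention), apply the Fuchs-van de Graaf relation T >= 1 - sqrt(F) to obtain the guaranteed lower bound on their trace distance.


Fuchs-van de Graaf (squared-fidelity convention): 1 - sqrt(F) <= T <= sqrt(1 - F).
Lower bound: T >= 1 - sqrt(F)
sqrt(F) = sqrt(0.952) = 0.9757
T >= 1 - 0.9757
T >= 0.0243

0.0243


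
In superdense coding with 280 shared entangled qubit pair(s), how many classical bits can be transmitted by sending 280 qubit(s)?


Superdense coding allows 2 classical bits per shared entangled pair.
280 pair(s) -> 2 * 280 = 560 classical bits

560


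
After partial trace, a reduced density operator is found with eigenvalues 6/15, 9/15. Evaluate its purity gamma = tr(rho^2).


tr(rho^2) = sum of eigenvalues squared
= (6/15)^2 + (9/15)^2
= (36 + 81) / 225
= 117/225
= 0.5200

0.5200


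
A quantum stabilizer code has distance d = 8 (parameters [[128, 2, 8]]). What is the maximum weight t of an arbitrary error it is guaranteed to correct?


Code parameters: [[128, 2, 8]], distance d = 8.
Number of correctable errors = floor((d-1)/2)
= floor((8 - 1)/2)
= floor(7/2)
= 3

3


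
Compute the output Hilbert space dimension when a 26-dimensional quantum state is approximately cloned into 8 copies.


Output space = H^(tensor 8) where dim(H) = 26
dim = 26^8
= 676 (after 2 factors)
= 17576 (after 3 factors)
= 456976 (after 4 factors)
= 11881376 (after 5 factors)
= 308915776 (after 6 factors)
= 8031810176 (after 7 factors)
= 208827064576 (after 8 factors)
= 208827064576

208827064576


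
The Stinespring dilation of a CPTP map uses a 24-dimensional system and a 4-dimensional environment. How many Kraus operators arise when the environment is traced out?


Tracing out the environment in an orthonormal basis {|i>_E} gives Kraus operators K_i = <i|_E U |0>_E.
Number of Kraus operators = dim(H_env) = d_env
= 4

4


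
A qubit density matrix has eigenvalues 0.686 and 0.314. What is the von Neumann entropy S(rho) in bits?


S = -p*log2(p) - (1-p)*log2(1-p)
p = 0.6860, 1-p = 0.3140
= -0.6860 * log2(0.6860) - 0.3140 * log2(0.3140)
= -(-0.3730) - (-0.5247)
= 0.8977

0.8977


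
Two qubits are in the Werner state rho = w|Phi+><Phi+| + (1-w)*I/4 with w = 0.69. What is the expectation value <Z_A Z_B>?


|Phi+> = (|00> + |11>)/sqrt(2)
For the pure Bell state, <Z_A Z_B> = +1 (Bell-state Pauli correlator).
The maximally-mixed part I/4 has tr(I/4 * P tensor P) = 0 for any traceless Pauli P.
So <Z_A Z_B>_rho = w * (+1) + (1 - w) * 0
= 0.69 * (+1)
= 0.6900

0.6900


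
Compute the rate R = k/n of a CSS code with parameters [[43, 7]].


Code rate R = k/n
= 7/43
= 0.1628

0.1628


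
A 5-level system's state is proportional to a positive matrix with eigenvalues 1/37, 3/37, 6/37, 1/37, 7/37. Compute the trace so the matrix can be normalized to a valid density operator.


tr(M) = sum of eigenvalues
= 1/37 + 3/37 + 6/37 + 1/37 + 7/37
= 18/37
= 0.4865

0.4865


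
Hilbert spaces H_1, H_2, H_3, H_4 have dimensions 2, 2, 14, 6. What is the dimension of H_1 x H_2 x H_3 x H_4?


dim(H_1 x H_2 x H_3 x H_4) = 2 * 2 * 14 * 6
= 4 * 14 * 6
= 56 * 6
= 336

336


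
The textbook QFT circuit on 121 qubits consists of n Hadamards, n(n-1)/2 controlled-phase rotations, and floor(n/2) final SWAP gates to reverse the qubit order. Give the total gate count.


Hadamard gates: 121
Controlled rotations: n*(n-1)/2 = 121*120/2 = 7260
SWAP gates: floor(n/2) = floor(121/2) = 60
Total = 121 + 7260 + 60
= 7441

7441


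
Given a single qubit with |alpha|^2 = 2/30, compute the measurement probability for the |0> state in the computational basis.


|alpha|^2 = 2/30 = 0.0667
|beta|^2 = 1 - 2/30 = 28/30 = 0.9333
P(|0>) = |alpha|^2 = 0.0667

0.0667


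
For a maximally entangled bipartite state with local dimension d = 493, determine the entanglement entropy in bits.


For a maximally entangled state in d x d:
S = log2(d) = log2(493)
= 8.9454

8.9454


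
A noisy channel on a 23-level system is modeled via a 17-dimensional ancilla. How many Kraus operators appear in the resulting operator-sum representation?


Tracing out the environment in an orthonormal basis {|i>_E} gives Kraus operators K_i = <i|_E U |0>_E.
Number of Kraus operators = dim(H_env) = d_env
= 17

17


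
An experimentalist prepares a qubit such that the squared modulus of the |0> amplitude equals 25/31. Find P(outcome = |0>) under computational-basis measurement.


|alpha|^2 = 25/31 = 0.8065
|beta|^2 = 1 - 25/31 = 6/31 = 0.1935
P(|0>) = |alpha|^2 = 0.8065

0.8065


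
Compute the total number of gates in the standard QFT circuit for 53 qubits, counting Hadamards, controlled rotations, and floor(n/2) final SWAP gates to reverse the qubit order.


Hadamard gates: 53
Controlled rotations: n*(n-1)/2 = 53*52/2 = 1378
SWAP gates: floor(n/2) = floor(53/2) = 26
Total = 53 + 1378 + 26
= 1457

1457


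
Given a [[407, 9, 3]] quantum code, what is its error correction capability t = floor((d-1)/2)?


Code parameters: [[407, 9, 3]], distance d = 3.
Number of correctable errors = floor((d-1)/2)
= floor((3 - 1)/2)
= floor(2/2)
= 1

1


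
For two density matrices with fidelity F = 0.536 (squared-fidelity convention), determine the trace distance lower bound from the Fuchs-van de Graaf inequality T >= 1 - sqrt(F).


Fuchs-van de Graaf (squared-fidelity convention): 1 - sqrt(F) <= T <= sqrt(1 - F).
Lower bound: T >= 1 - sqrt(F)
sqrt(F) = sqrt(0.536) = 0.7321
T >= 1 - 0.7321
T >= 0.2679

0.2679


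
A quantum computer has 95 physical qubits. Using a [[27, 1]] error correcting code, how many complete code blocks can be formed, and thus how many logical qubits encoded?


Each code block uses 27 physical qubits for 1 logical qubit(s).
Number of complete blocks = floor(95 / 27) = 3
Logical qubits = 3 * 1
= 3

3


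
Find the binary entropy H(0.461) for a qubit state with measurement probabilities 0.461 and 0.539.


S = -p*log2(p) - (1-p)*log2(1-p)
p = 0.4610, 1-p = 0.5390
= -0.4610 * log2(0.4610) - 0.5390 * log2(0.5390)
= -(-0.5150) - (-0.4806)
= 0.9956

0.9956


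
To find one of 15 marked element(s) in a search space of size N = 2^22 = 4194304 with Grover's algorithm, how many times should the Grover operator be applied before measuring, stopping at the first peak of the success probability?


After j Grover iterations the success probability is P(j) = sin^2((2j+1)*theta), where sin(theta) = sqrt(k/N).
N = 2^22 = 4194304, k = 15
sin(theta) = sqrt(k/N) = 0.00189110515
theta = arcsin(sqrt(k/N)) = 0.001891106277 rad
P(j) reaches its first maximum when (2j+1)*theta is as close as possible to pi/2, i.e. j = round(pi/(4*theta) - 1/2).
pi/(4*theta) - 1/2 = 414.8115
(For comparison, the common estimate pi/4 * sqrt(N/k) = 415.3117; the exact maximiser is used here.)
Optimal iterations = 415

415


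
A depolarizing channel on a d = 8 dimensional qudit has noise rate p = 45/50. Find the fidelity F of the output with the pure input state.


F = (1-p) + p/d
= (1 - 0.9000) + 0.9000/8
= 0.1000 + 0.1125
= 0.2125

0.2125


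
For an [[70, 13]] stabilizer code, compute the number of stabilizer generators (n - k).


For an [[n,k]] stabilizer code:
Number of stabilizer generators = n - k
= 70 - 13
= 57

57


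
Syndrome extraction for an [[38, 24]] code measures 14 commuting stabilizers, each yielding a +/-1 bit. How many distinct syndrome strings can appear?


Each stabilizer generator gives a binary (+1 or -1) measurement outcome.
With 14 independent generators:
Total syndromes = 2^14
= 16384

16384


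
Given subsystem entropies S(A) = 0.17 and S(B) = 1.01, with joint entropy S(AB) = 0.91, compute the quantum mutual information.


I(A:B) = S(A) + S(B) - S(AB)
= 0.17 + 1.01 - 0.91
= 0.2700

0.2700


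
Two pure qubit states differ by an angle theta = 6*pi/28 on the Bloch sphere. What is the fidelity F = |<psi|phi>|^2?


For states separated by angle theta on Bloch sphere:
F = cos^2(theta/2)
theta = 6*pi/28 = 0.6732
theta/2 = 0.3366
cos(theta/2) = 0.9439
F = 0.8909

0.8909


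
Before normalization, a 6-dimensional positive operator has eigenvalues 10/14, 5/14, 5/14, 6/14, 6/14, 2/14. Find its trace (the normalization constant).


tr(M) = sum of eigenvalues
= 10/14 + 5/14 + 5/14 + 6/14 + 6/14 + 2/14
= 34/14
= 2.4286

2.4286


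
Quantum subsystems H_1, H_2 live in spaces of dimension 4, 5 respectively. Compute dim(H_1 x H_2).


dim(H_1 x H_2) = 4 * 5
= 20

20


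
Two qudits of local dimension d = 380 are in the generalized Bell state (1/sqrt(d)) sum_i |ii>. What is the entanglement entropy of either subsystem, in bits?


For a maximally entangled state in d x d:
S = log2(d) = log2(380)
= 8.5699

8.5699


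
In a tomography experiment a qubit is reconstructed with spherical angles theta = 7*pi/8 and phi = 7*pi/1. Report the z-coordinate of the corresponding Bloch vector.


theta = 2.7489, phi = 21.9911
r_z = cos(theta) = -0.9239

-0.9239


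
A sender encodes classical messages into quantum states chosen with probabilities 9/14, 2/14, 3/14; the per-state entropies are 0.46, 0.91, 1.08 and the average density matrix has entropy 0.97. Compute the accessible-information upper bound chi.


chi = S(rho) - sum_i p_i * S(rho_i)
Weighted entropy = 9/14 * 0.46 + 2/14 * 0.91 + 3/14 * 1.08
= 0.6571
chi = 0.97 - 0.6571
= 0.3129

0.3129


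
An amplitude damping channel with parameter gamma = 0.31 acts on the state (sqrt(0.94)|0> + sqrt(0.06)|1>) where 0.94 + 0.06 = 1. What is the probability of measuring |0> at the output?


For amplitude damping with parameter gamma on state sqrt(a)|0> + sqrt(b)|1>:
alpha^2 = 0.94, beta^2 = 0.06
P(|0>) = alpha^2 + gamma * beta^2
= 0.94 + 0.31 * 0.06
= 0.94 + 0.0186
= 0.9586

0.9586


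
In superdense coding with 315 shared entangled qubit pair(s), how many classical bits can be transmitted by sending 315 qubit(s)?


Superdense coding allows 2 classical bits per shared entangled pair.
315 pair(s) -> 2 * 315 = 630 classical bits

630


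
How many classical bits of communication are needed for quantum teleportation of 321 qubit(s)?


Quantum teleportation requires 2 classical bits per qubit teleported.
321 qubit(s) -> 2 * 321 = 642 classical bits

642


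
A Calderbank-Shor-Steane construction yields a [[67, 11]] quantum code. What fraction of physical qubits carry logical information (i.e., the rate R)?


Code rate R = k/n
= 11/67
= 0.1642

0.1642


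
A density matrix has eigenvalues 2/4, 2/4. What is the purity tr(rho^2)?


tr(rho^2) = sum of eigenvalues squared
= (2/4)^2 + (2/4)^2
= (4 + 4) / 16
= 8/16
= 0.5000

0.5000


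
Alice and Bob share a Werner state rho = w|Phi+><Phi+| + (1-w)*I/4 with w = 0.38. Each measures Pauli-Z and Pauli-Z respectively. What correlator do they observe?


|Phi+> = (|00> + |11>)/sqrt(2)
For the pure Bell state, <Z_A Z_B> = +1 (Bell-state Pauli correlator).
The maximally-mixed part I/4 has tr(I/4 * P tensor P) = 0 for any traceless Pauli P.
So <Z_A Z_B>_rho = w * (+1) + (1 - w) * 0
= 0.38 * (+1)
= 0.3800

0.3800


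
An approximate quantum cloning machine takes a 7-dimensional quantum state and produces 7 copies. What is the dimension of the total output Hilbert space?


Output space = H^(tensor 7) where dim(H) = 7
dim = 7^7
= 49 (after 2 factors)
= 343 (after 3 factors)
= 2401 (after 4 factors)
= 16807 (after 5 factors)
= 117649 (after 6 factors)
= 823543 (after 7 factors)
= 823543

823543


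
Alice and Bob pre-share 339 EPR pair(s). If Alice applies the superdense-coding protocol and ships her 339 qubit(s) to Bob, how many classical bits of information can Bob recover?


Superdense coding allows 2 classical bits per shared entangled pair.
339 pair(s) -> 2 * 339 = 678 classical bits

678


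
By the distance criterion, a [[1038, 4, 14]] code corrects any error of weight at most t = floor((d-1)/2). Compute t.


Code parameters: [[1038, 4, 14]], distance d = 14.
Number of correctable errors = floor((d-1)/2)
= floor((14 - 1)/2)
= floor(13/2)
= 6

6


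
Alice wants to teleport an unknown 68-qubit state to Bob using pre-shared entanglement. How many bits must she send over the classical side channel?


Quantum teleportation requires 2 classical bits per qubit teleported.
68 qubit(s) -> 2 * 68 = 136 classical bits

136


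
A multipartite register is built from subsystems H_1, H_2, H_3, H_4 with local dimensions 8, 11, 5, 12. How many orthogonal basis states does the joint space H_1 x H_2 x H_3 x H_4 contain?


dim(H_1 x H_2 x H_3 x H_4) = 8 * 11 * 5 * 12
= 88 * 5 * 12
= 440 * 12
= 5280

5280


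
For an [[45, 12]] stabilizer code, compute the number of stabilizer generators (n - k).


For an [[n,k]] stabilizer code:
Number of stabilizer generators = n - k
= 45 - 12
= 33

33


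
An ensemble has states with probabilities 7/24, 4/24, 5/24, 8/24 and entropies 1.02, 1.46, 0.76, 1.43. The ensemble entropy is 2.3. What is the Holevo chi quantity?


chi = S(rho) - sum_i p_i * S(rho_i)
Weighted entropy = 7/24 * 1.02 + 4/24 * 1.46 + 5/24 * 0.76 + 8/24 * 1.43
= 1.1758
chi = 2.3 - 1.1758
= 1.1242

1.1242


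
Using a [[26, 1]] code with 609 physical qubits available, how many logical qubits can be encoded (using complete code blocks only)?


Each code block uses 26 physical qubits for 1 logical qubit(s).
Number of complete blocks = floor(609 / 26) = 23
Logical qubits = 23 * 1
= 23

23


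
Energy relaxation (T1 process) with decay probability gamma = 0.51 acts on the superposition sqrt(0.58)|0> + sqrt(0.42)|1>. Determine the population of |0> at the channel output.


For amplitude damping with parameter gamma on state sqrt(a)|0> + sqrt(b)|1>:
alpha^2 = 0.58, beta^2 = 0.42
P(|0>) = alpha^2 + gamma * beta^2
= 0.58 + 0.51 * 0.42
= 0.58 + 0.2142
= 0.7942

0.7942


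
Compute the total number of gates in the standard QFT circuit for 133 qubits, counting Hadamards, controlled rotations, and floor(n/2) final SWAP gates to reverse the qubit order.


Hadamard gates: 133
Controlled rotations: n*(n-1)/2 = 133*132/2 = 8778
SWAP gates: floor(n/2) = floor(133/2) = 66
Total = 133 + 8778 + 66
= 8977

8977


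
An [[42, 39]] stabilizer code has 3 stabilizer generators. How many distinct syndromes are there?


Each stabilizer generator gives a binary (+1 or -1) measurement outcome.
With 3 independent generators:
Total syndromes = 2^3
= 8

8


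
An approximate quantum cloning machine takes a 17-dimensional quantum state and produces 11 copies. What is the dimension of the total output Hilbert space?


Output space = H^(tensor 11) where dim(H) = 17
dim = 17^11
= 289 (after 2 factors)
= 4913 (after 3 factors)
= 83521 (after 4 factors)
= 1419857 (after 5 factors)
= 24137569 (after 6 factors)
= 410338673 (after 7 factors)
= 6975757441 (after 8 factors)
= 118587876497 (after 9 factors)
= 2015993900449 (after 10 factors)
= 34271896307633 (after 11 factors)
= 34271896307633

34271896307633


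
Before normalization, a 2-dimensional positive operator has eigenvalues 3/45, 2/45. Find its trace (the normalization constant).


tr(M) = sum of eigenvalues
= 3/45 + 2/45
= 5/45
= 0.1111

0.1111


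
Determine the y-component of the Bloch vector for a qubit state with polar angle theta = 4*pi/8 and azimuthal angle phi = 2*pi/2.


theta = 1.5708, phi = 3.1416
r_y = sin(theta)*sin(phi) = 1.0000 * 0.0000
r_y = 0.0000

0.0000


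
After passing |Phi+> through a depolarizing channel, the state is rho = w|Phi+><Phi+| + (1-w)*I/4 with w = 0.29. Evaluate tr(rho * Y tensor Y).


|Phi+> = (|00> + |11>)/sqrt(2)
For the pure Bell state, <Y_A Y_B> = -1 (Bell-state Pauli correlator).
The maximally-mixed part I/4 has tr(I/4 * P tensor P) = 0 for any traceless Pauli P.
So <Y_A Y_B>_rho = w * (-1) + (1 - w) * 0
= 0.29 * (-1)
= -0.2900

-0.2900


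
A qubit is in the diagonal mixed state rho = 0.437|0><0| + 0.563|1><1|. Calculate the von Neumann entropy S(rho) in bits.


S = -p*log2(p) - (1-p)*log2(1-p)
p = 0.4370, 1-p = 0.5630
= -0.4370 * log2(0.4370) - 0.5630 * log2(0.5630)
= -(-0.5219) - (-0.4666)
= 0.9885

0.9885


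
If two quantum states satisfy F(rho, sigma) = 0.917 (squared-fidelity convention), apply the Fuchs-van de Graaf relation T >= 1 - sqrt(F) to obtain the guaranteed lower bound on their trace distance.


Fuchs-van de Graaf (squared-fidelity convention): 1 - sqrt(F) <= T <= sqrt(1 - F).
Lower bound: T >= 1 - sqrt(F)
sqrt(F) = sqrt(0.917) = 0.9576
T >= 1 - 0.9576
T >= 0.0424

0.0424


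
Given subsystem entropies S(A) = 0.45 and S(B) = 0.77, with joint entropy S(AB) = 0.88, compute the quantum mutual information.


I(A:B) = S(A) + S(B) - S(AB)
= 0.45 + 0.77 - 0.88
= 0.3400

0.3400


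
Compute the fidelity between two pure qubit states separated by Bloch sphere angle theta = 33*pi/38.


For states separated by angle theta on Bloch sphere:
F = cos^2(theta/2)
theta = 33*pi/38 = 2.7282
theta/2 = 1.3641
cos(theta/2) = 0.2052
F = 0.0421

0.0421


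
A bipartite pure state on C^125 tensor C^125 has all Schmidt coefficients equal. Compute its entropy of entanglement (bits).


For a maximally entangled state in d x d:
S = log2(d) = log2(125)
= 6.9658

6.9658


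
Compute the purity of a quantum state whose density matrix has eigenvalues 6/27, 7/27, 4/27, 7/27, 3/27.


tr(rho^2) = sum of eigenvalues squared
= (6/27)^2 + (7/27)^2 + (4/27)^2 + (7/27)^2 + (3/27)^2
= (36 + 49 + 16 + 49 + 9) / 729
= 159/729
= 0.2181

0.2181


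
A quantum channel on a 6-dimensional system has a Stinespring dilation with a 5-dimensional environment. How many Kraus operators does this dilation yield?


Tracing out the environment in an orthonormal basis {|i>_E} gives Kraus operators K_i = <i|_E U |0>_E.
Number of Kraus operators = dim(H_env) = d_env
= 5

5


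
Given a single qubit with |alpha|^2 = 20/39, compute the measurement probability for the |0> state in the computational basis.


|alpha|^2 = 20/39 = 0.5128
|beta|^2 = 1 - 20/39 = 19/39 = 0.4872
P(|0>) = |alpha|^2 = 0.5128

0.5128


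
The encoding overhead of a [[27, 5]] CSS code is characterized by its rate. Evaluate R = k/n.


Code rate R = k/n
= 5/27
= 0.1852

0.1852


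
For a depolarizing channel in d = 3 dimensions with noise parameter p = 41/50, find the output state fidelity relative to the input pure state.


F = (1-p) + p/d
= (1 - 0.8200) + 0.8200/3
= 0.1800 + 0.2733
= 0.4533

0.4533


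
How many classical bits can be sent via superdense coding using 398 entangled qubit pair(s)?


Superdense coding allows 2 classical bits per shared entangled pair.
398 pair(s) -> 2 * 398 = 796 classical bits

796


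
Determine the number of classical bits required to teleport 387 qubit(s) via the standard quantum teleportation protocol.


Quantum teleportation requires 2 classical bits per qubit teleported.
387 qubit(s) -> 2 * 387 = 774 classical bits

774


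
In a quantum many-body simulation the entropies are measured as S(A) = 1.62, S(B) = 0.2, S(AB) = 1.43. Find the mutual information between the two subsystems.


I(A:B) = S(A) + S(B) - S(AB)
= 1.62 + 0.2 - 1.43
= 0.3900

0.3900


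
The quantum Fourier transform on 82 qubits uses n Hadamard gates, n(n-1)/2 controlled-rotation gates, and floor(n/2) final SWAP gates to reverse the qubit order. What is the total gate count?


Hadamard gates: 82
Controlled rotations: n*(n-1)/2 = 82*81/2 = 3321
SWAP gates: floor(n/2) = floor(82/2) = 41
Total = 82 + 3321 + 41
= 3444

3444


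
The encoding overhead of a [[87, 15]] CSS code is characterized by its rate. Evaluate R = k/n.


Code rate R = k/n
= 15/87
= 0.1724

0.1724


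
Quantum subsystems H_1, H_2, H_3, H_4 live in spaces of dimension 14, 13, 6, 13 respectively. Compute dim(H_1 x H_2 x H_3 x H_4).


dim(H_1 x H_2 x H_3 x H_4) = 14 * 13 * 6 * 13
= 182 * 6 * 13
= 1092 * 13
= 14196

14196


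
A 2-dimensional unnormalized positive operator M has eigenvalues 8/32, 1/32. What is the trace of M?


tr(M) = sum of eigenvalues
= 8/32 + 1/32
= 9/32
= 0.2812

0.2812


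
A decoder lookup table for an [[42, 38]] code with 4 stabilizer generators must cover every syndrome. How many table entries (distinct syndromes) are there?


Each stabilizer generator gives a binary (+1 or -1) measurement outcome.
With 4 independent generators:
Total syndromes = 2^4
= 16

16


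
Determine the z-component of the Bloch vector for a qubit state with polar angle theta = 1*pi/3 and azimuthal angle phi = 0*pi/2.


theta = 1.0472, phi = 0.0000
r_z = cos(theta) = 0.5000

0.5000


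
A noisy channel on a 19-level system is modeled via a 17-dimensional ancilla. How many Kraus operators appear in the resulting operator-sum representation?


Tracing out the environment in an orthonormal basis {|i>_E} gives Kraus operators K_i = <i|_E U |0>_E.
Number of Kraus operators = dim(H_env) = d_env
= 17

17


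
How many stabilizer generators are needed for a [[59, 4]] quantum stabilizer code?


For an [[n,k]] stabilizer code:
Number of stabilizer generators = n - k
= 59 - 4
= 55

55


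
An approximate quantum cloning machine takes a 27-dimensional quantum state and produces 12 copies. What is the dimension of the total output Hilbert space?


Output space = H^(tensor 12) where dim(H) = 27
dim = 27^12
= 729 (after 2 factors)
= 19683 (after 3 factors)
= 531441 (after 4 factors)
= 14348907 (after 5 factors)
= 387420489 (after 6 factors)
= 10460353203 (after 7 factors)
= 282429536481 (after 8 factors)
= 7625597484987 (after 9 factors)
= 205891132094649 (after 10 factors)
= 5559060566555523 (after 11 factors)
= 150094635296999121 (after 12 factors)
= 150094635296999121

150094635296999121


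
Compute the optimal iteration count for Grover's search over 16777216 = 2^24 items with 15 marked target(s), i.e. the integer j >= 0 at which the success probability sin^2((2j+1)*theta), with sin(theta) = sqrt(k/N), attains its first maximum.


After j Grover iterations the success probability is P(j) = sin^2((2j+1)*theta), where sin(theta) = sqrt(k/N).
N = 2^24 = 16777216, k = 15
sin(theta) = sqrt(k/N) = 0.0009455525748
theta = arcsin(sqrt(k/N)) = 0.0009455527157 rad
P(j) reaches its first maximum when (2j+1)*theta is as close as possible to pi/2, i.e. j = round(pi/(4*theta) - 1/2).
pi/(4*theta) - 1/2 = 830.1233
(For comparison, the common estimate pi/4 * sqrt(N/k) = 830.6235; the exact maximiser is used here.)
Optimal iterations = 830

830


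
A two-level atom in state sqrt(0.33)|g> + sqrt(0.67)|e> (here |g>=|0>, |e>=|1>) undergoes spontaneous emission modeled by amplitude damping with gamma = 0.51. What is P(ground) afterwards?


For amplitude damping with parameter gamma on state sqrt(a)|0> + sqrt(b)|1>:
alpha^2 = 0.33, beta^2 = 0.67
P(|0>) = alpha^2 + gamma * beta^2
= 0.33 + 0.51 * 0.67
= 0.33 + 0.3417
= 0.6717

0.6717


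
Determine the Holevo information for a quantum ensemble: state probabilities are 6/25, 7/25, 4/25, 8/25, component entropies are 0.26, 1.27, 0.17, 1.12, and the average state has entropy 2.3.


chi = S(rho) - sum_i p_i * S(rho_i)
Weighted entropy = 6/25 * 0.26 + 7/25 * 1.27 + 4/25 * 0.17 + 8/25 * 1.12
= 0.8036
chi = 2.3 - 0.8036
= 1.4964

1.4964


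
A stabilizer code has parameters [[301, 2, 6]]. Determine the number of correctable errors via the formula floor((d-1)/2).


Code parameters: [[301, 2, 6]], distance d = 6.
Number of correctable errors = floor((d-1)/2)
= floor((6 - 1)/2)
= floor(5/2)
= 2

2


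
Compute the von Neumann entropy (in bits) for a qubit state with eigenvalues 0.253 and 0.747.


S = -p*log2(p) - (1-p)*log2(1-p)
p = 0.2530, 1-p = 0.7470
= -0.2530 * log2(0.2530) - 0.7470 * log2(0.7470)
= -(-0.5016) - (-0.3144)
= 0.8160

0.8160


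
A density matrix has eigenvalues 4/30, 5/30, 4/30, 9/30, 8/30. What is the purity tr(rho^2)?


tr(rho^2) = sum of eigenvalues squared
= (4/30)^2 + (5/30)^2 + (4/30)^2 + (9/30)^2 + (8/30)^2
= (16 + 25 + 16 + 81 + 64) / 900
= 202/900
= 0.2244

0.2244


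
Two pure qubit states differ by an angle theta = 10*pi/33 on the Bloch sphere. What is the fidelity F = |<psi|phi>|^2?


For states separated by angle theta on Bloch sphere:
F = cos^2(theta/2)
theta = 10*pi/33 = 0.9520
theta/2 = 0.4760
cos(theta/2) = 0.8888
F = 0.7900

0.7900


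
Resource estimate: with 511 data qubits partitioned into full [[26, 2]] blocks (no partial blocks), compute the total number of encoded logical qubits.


Each code block uses 26 physical qubits for 2 logical qubit(s).
Number of complete blocks = floor(511 / 26) = 19
Logical qubits = 19 * 2
= 38

38


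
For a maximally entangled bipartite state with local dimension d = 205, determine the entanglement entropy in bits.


For a maximally entangled state in d x d:
S = log2(d) = log2(205)
= 7.6795

7.6795


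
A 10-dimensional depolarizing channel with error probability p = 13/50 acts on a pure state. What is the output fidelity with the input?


F = (1-p) + p/d
= (1 - 0.2600) + 0.2600/10
= 0.7400 + 0.0260
= 0.7660

0.7660


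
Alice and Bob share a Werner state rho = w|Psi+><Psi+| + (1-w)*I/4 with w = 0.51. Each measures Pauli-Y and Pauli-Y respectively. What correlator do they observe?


|Psi+> = (|01> + |10>)/sqrt(2)
For the pure Bell state, <Y_A Y_B> = +1 (Bell-state Pauli correlator).
The maximally-mixed part I/4 has tr(I/4 * P tensor P) = 0 for any traceless Pauli P.
So <Y_A Y_B>_rho = w * (+1) + (1 - w) * 0
= 0.51 * (+1)
= 0.5100

0.5100
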